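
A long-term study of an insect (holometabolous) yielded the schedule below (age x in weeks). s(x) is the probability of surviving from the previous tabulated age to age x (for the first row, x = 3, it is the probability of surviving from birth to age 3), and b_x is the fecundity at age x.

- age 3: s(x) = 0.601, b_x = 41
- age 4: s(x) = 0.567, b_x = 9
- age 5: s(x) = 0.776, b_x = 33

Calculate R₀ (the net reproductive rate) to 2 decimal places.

36.43

Survivorship from birth: l_x = s_3·s_4·…·s_x.
  l_3 = 0.60100
  l_4 = 0.34077
  l_5 = 0.26444
R₀ = Σ l_x b_x:
  age 3: 0.60100 × 41 = 24.6410
  age 4: 0.34077 × 9 = 3.0669
  age 5: 0.26444 × 33 = 8.7265
R₀ = 24.6410 + 3.0669 + 8.7265 = 36.4344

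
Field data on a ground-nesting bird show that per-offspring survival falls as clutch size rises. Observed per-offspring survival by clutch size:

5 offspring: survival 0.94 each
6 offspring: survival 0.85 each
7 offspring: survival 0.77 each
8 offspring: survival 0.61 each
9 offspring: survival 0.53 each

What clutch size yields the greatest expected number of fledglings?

Expected fledglings = c × s(c):
  c=5: 5 × 0.94 = 4.700
  c=6: 6 × 0.85 = 5.100
  c=7: 7 × 0.77 = 5.390
  c=8: 8 × 0.61 = 4.880
  c=9: 9 × 0.53 = 4.770
Maximum at c = 7 (5.390 fledglings).

7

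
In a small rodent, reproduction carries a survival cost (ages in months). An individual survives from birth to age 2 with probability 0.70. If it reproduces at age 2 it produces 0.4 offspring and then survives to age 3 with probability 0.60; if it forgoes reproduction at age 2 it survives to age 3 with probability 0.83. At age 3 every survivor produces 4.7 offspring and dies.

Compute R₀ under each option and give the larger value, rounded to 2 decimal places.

2.73

breed at age 2: R₀ = 0.70 × (0.4 + 0.60 × 4.7) = 0.70 × 3.2200 = 2.2540
delay to age 3: R₀ = 0.70 × (0.83 × 4.7) = 0.70 × 3.9010 = 2.7307
Higher: delay to age 3 (2.7307).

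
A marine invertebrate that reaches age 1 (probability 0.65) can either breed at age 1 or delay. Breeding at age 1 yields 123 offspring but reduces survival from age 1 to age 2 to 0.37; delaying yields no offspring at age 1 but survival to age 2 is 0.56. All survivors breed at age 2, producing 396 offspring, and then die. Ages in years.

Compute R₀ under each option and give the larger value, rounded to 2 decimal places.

breed at age 1: R₀ = 0.65 × (123 + 0.37 × 396) = 0.65 × 269.5200 = 175.1880
delay to age 2: R₀ = 0.65 × (0.56 × 396) = 0.65 × 221.7600 = 144.1440
Higher: breed at age 1 (175.1880).

175.19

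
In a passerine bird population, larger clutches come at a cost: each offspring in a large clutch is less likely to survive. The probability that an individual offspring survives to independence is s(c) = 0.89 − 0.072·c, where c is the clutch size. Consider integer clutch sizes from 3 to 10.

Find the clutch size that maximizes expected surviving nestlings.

6

Expected surviving nestlings = c × s(c):
  c=3: 3 × 0.674 = 2.022
  c=4: 4 × 0.602 = 2.408
  c=5: 5 × 0.530 = 2.650
  c=6: 6 × 0.458 = 2.748
  c=7: 7 × 0.386 = 2.702
  c=8: 8 × 0.314 = 2.512
  c=9: 9 × 0.242 = 2.178
  c=10: 10 × 0.170 = 1.700
Maximum at c = 6 (2.748 surviving nestlings).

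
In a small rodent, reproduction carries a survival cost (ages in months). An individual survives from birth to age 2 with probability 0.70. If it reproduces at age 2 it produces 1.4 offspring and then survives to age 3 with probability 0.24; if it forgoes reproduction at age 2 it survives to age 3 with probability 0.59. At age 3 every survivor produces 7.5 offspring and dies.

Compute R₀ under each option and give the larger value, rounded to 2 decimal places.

3.10

breed at age 2: R₀ = 0.70 × (1.4 + 0.24 × 7.5) = 0.70 × 3.2000 = 2.2400
delay to age 3: R₀ = 0.70 × (0.59 × 7.5) = 0.70 × 4.4250 = 3.0975
Higher: delay to age 3 (3.0975).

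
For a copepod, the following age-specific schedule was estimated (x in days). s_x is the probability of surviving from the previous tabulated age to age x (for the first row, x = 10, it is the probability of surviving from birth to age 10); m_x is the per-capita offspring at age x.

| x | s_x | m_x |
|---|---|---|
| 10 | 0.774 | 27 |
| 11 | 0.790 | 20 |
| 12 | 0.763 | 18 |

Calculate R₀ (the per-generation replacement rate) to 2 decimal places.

Survivorship from birth: l_x = s_10·s_11·…·s_x.
  l_10 = 0.77400
  l_11 = 0.61146
  l_12 = 0.46654
R₀ = Σ l_x m_x:
  age 10: 0.77400 × 27 = 20.8980
  age 11: 0.61146 × 20 = 12.2292
  age 12: 0.46654 × 18 = 8.3977
R₀ = 20.8980 + 12.2292 + 8.3977 = 41.5249

41.52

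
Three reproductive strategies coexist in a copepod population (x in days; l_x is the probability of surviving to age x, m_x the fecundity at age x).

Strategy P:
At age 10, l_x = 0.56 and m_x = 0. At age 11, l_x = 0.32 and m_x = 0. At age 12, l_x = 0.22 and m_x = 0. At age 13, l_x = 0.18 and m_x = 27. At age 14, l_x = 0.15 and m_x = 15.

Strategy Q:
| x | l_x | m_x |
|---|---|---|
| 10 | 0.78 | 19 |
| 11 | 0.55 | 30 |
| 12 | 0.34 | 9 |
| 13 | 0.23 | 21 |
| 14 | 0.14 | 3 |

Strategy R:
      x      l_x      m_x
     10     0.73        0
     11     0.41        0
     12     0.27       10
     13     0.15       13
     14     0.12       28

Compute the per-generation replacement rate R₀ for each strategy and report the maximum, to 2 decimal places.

39.63

Strategy P: R₀ = 0.56×0 + 0.32×0 + 0.22×0 + 0.18×27 + 0.15×15 = 7.1100
Strategy Q: R₀ = 0.78×19 + 0.55×30 + 0.34×9 + 0.23×21 + 0.14×3 = 39.6300
Strategy R: R₀ = 0.73×0 + 0.41×0 + 0.27×10 + 0.15×13 + 0.12×28 = 8.0100
Highest R₀: strategy Q with 39.6300.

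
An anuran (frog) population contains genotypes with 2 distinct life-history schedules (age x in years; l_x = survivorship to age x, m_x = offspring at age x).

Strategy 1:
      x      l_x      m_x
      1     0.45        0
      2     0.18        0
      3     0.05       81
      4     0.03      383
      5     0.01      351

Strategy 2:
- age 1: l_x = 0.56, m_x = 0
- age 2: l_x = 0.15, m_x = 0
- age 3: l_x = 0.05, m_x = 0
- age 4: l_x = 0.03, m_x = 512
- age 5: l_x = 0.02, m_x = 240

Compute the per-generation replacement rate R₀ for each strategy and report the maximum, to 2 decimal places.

20.16

Strategy 1: R₀ = 0.45×0 + 0.18×0 + 0.05×81 + 0.03×383 + 0.01×351 = 19.0500
Strategy 2: R₀ = 0.56×0 + 0.15×0 + 0.05×0 + 0.03×512 + 0.02×240 = 20.1600
Highest R₀: strategy 2 with 20.1600.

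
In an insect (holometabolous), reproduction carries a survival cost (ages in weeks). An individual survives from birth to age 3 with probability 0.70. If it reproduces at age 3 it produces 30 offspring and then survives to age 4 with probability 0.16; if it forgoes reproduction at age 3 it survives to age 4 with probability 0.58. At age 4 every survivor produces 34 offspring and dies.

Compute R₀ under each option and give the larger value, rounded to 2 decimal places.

24.81

breed at age 3: R₀ = 0.70 × (30 + 0.16 × 34) = 0.70 × 35.4400 = 24.8080
delay to age 4: R₀ = 0.70 × (0.58 × 34) = 0.70 × 19.7200 = 13.8040
Higher: breed at age 3 (24.8080).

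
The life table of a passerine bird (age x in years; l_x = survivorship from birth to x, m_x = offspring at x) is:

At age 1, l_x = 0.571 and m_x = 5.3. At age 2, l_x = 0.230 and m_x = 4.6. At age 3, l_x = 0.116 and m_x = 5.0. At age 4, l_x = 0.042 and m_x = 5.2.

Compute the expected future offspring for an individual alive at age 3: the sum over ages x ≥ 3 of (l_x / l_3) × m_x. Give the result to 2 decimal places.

l_3 = 0.116. Conditional survival from age 3 to x is l_x / l_3.
  x=3: (0.116/0.116) × 5.0 = 5.0000
  x=4: (0.042/0.116) × 5.2 = 1.8828
Sum = 5.0000 + 1.8828 = 6.8828

6.88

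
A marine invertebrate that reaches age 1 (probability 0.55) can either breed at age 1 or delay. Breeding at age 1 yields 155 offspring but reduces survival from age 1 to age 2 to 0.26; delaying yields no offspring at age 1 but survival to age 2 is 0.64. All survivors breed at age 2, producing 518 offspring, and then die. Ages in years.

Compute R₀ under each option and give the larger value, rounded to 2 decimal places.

182.34

breed at age 1: R₀ = 0.55 × (155 + 0.26 × 518) = 0.55 × 289.6800 = 159.3240
delay to age 2: R₀ = 0.55 × (0.64 × 518) = 0.55 × 331.5200 = 182.3360
Higher: delay to age 2 (182.3360).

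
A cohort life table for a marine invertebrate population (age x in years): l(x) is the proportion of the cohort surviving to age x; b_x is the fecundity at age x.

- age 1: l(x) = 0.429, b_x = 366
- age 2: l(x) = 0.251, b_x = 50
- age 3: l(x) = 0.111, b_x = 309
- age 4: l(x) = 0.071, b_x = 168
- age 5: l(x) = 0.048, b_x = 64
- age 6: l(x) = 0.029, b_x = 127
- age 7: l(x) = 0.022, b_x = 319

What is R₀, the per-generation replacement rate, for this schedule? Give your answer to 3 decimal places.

R₀ = Σ l(x) b_x:
  age 1: 0.429 × 366 = 157.0140
  age 2: 0.251 × 50 = 12.5500
  age 3: 0.111 × 309 = 34.2990
  age 4: 0.071 × 168 = 11.9280
  age 5: 0.048 × 64 = 3.0720
  age 6: 0.029 × 127 = 3.6830
  age 7: 0.022 × 319 = 7.0180
R₀ = 157.0140 + 12.5500 + 34.2990 + 11.9280 + 3.0720 + 3.6830 + 7.0180 = 229.5640

229.564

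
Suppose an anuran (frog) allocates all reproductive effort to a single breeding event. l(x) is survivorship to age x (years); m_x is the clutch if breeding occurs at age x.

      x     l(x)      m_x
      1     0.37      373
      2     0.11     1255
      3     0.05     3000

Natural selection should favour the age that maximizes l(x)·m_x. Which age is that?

3

Expected offspring if breeding at age x = l(x) × m_x:
  age 1: 0.37 × 373 = 138.010
  age 2: 0.11 × 1255 = 138.050
  age 3: 0.05 × 3000 = 150.000
Maximum at age 3 (150.000).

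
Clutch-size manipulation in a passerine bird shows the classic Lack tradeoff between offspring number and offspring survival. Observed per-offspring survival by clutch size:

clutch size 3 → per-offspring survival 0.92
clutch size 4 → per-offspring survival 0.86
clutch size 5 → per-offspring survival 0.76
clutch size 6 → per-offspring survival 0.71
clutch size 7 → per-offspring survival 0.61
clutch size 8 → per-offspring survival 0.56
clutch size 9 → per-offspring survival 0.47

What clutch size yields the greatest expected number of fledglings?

Expected fledglings = c × s(c):
  c=3: 3 × 0.92 = 2.760
  c=4: 4 × 0.86 = 3.440
  c=5: 5 × 0.76 = 3.800
  c=6: 6 × 0.71 = 4.260
  c=7: 7 × 0.61 = 4.270
  c=8: 8 × 0.56 = 4.480
  c=9: 9 × 0.47 = 4.230
Maximum at c = 8 (4.480 fledglings).

8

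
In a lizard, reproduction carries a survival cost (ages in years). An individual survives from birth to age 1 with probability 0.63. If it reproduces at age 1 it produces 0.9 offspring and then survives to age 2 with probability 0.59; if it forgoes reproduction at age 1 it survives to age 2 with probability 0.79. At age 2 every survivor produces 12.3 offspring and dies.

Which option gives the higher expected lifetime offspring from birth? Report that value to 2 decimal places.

6.12

breed at age 1: R₀ = 0.63 × (0.9 + 0.59 × 12.3) = 0.63 × 8.1570 = 5.1389
delay to age 2: R₀ = 0.63 × (0.79 × 12.3) = 0.63 × 9.7170 = 6.1217
Higher: delay to age 2 (6.1217).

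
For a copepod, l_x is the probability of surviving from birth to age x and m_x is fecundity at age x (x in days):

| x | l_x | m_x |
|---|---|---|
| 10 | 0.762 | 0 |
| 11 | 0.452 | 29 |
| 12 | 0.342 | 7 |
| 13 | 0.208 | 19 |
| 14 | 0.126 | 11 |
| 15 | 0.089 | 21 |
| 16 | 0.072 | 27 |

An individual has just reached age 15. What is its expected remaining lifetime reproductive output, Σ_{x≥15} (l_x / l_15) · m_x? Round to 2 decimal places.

l_15 = 0.089. Conditional survival from age 15 to x is l_x / l_15.
  x=15: (0.089/0.089) × 21 = 21.0000
  x=16: (0.072/0.089) × 27 = 21.8427
Sum = 21.0000 + 21.8427 = 42.8427

42.84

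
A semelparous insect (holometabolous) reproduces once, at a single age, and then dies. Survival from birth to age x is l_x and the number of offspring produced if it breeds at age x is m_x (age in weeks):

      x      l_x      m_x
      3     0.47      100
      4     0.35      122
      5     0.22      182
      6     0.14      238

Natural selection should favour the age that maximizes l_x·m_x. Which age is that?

Expected offspring if breeding at age x = l_x × m_x:
  age 3: 0.47 × 100 = 47.000
  age 4: 0.35 × 122 = 42.700
  age 5: 0.22 × 182 = 40.040
  age 6: 0.14 × 238 = 33.320
Maximum at age 3 (47.000).

3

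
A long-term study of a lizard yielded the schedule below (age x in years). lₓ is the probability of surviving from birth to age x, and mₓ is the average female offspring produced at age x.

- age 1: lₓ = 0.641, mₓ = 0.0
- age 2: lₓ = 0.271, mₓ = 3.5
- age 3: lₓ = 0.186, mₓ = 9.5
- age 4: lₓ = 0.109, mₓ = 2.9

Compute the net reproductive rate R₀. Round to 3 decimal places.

R₀ = Σ lₓ mₓ:
  age 1: 0.641 × 0.0 = 0.0000
  age 2: 0.271 × 3.5 = 0.9485
  age 3: 0.186 × 9.5 = 1.7670
  age 4: 0.109 × 2.9 = 0.3161
R₀ = 0.0000 + 0.9485 + 1.7670 + 0.3161 = 3.0316

3.032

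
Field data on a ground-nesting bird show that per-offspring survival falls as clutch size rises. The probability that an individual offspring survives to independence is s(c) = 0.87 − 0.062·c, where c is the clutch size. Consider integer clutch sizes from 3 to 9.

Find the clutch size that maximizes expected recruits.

Expected recruits = c × s(c):
  c=3: 3 × 0.684 = 2.052
  c=4: 4 × 0.622 = 2.488
  c=5: 5 × 0.560 = 2.800
  c=6: 6 × 0.498 = 2.988
  c=7: 7 × 0.436 = 3.052
  c=8: 8 × 0.374 = 2.992
  c=9: 9 × 0.312 = 2.808
Maximum at c = 7 (3.052 recruits).

7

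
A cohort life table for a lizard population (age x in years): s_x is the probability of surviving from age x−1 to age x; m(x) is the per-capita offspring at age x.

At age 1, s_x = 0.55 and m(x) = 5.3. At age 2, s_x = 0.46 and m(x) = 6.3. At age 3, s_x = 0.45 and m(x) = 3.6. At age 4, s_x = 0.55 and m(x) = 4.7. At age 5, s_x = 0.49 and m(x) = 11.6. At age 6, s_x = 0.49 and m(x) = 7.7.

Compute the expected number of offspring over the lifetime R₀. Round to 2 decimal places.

Survivorship from birth: l_x = s_1·s_2·…·s_x.
  l_1 = 0.55000
  l_2 = 0.25300
  l_3 = 0.11385
  l_4 = 0.06262
  l_5 = 0.03068
  l_6 = 0.01503
R₀ = Σ l_x m(x):
  age 1: 0.55000 × 5.3 = 2.9150
  age 2: 0.25300 × 6.3 = 1.5939
  age 3: 0.11385 × 3.6 = 0.4099
  age 4: 0.06262 × 4.7 = 0.2943
  age 5: 0.03068 × 11.6 = 0.3559
  age 6: 0.01503 × 7.7 = 0.1157
R₀ = 2.9150 + 1.5939 + 0.4099 + 0.2943 + 0.3559 + 0.1157 = 5.6847

5.68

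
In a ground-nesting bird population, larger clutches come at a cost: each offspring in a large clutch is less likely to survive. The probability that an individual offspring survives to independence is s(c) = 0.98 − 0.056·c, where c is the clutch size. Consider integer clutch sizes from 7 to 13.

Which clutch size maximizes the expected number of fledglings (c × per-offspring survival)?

9

Expected fledglings = c × s(c):
  c=7: 7 × 0.588 = 4.116
  c=8: 8 × 0.532 = 4.256
  c=9: 9 × 0.476 = 4.284
  c=10: 10 × 0.420 = 4.200
  c=11: 11 × 0.364 = 4.004
  c=12: 12 × 0.308 = 3.696
  c=13: 13 × 0.252 = 3.276
Maximum at c = 9 (4.284 fledglings).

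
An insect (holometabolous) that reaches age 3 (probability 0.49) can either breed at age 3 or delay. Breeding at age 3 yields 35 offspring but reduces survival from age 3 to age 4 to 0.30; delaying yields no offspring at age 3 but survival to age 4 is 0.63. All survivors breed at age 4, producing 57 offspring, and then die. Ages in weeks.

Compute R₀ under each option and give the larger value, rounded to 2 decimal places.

breed at age 3: R₀ = 0.49 × (35 + 0.30 × 57) = 0.49 × 52.1000 = 25.5290
delay to age 4: R₀ = 0.49 × (0.63 × 57) = 0.49 × 35.9100 = 17.5959
Higher: breed at age 3 (25.5290).

25.53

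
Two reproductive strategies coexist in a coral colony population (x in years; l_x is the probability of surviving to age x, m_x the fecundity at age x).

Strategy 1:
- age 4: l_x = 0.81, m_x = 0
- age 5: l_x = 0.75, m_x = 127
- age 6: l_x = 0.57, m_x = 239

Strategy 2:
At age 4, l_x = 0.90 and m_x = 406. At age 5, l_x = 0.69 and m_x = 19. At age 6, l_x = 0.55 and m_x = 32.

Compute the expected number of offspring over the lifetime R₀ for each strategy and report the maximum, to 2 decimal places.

396.11

Strategy 1: R₀ = 0.81×0 + 0.75×127 + 0.57×239 = 231.4800
Strategy 2: R₀ = 0.90×406 + 0.69×19 + 0.55×32 = 396.1100
Highest R₀: strategy 2 with 396.1100.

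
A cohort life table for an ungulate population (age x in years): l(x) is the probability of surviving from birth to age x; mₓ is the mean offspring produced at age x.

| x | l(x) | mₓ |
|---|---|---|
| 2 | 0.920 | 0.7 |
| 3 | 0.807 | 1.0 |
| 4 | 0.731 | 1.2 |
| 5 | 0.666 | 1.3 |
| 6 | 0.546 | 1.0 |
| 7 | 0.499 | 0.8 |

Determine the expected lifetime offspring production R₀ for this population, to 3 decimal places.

4.139

R₀ = Σ l(x) mₓ:
  age 2: 0.920 × 0.7 = 0.6440
  age 3: 0.807 × 1.0 = 0.8070
  age 4: 0.731 × 1.2 = 0.8772
  age 5: 0.666 × 1.3 = 0.8658
  age 6: 0.546 × 1.0 = 0.5460
  age 7: 0.499 × 0.8 = 0.3992
R₀ = 0.6440 + 0.8070 + 0.8772 + 0.8658 + 0.5460 + 0.3992 = 4.1392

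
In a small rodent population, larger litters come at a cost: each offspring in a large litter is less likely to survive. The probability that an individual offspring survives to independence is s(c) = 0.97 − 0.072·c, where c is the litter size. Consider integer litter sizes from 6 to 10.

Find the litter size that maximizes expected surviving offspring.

Expected surviving offspring = c × s(c):
  c=6: 6 × 0.538 = 3.228
  c=7: 7 × 0.466 = 3.262
  c=8: 8 × 0.394 = 3.152
  c=9: 9 × 0.322 = 2.898
  c=10: 10 × 0.250 = 2.500
Maximum at c = 7 (3.262 surviving offspring).

7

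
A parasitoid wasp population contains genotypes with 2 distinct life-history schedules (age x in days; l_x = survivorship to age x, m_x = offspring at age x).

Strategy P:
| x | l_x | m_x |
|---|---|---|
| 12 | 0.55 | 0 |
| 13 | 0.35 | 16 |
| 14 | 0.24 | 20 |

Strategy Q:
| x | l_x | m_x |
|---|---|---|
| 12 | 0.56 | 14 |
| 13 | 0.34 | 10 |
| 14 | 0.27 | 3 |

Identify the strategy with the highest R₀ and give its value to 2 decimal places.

Strategy P: R₀ = 0.55×0 + 0.35×16 + 0.24×20 = 10.4000
Strategy Q: R₀ = 0.56×14 + 0.34×10 + 0.27×3 = 12.0500
Highest R₀: strategy Q with 12.0500.

12.05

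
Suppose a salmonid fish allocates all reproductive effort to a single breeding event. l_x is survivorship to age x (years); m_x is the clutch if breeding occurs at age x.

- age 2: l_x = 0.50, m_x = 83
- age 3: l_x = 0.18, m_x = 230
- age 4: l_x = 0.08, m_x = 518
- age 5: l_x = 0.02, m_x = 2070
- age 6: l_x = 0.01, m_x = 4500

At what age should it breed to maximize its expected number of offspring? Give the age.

6

Expected offspring if breeding at age x = l_x × m_x:
  age 2: 0.50 × 83 = 41.500
  age 3: 0.18 × 230 = 41.400
  age 4: 0.08 × 518 = 41.440
  age 5: 0.02 × 2070 = 41.400
  age 6: 0.01 × 4500 = 45.000
Maximum at age 6 (45.000).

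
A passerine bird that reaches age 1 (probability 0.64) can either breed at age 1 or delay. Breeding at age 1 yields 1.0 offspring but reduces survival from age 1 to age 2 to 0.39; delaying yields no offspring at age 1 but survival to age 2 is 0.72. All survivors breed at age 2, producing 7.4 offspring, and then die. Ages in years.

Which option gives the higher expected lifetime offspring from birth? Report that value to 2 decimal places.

3.41

breed at age 1: R₀ = 0.64 × (1.0 + 0.39 × 7.4) = 0.64 × 3.8860 = 2.4870
delay to age 2: R₀ = 0.64 × (0.72 × 7.4) = 0.64 × 5.3280 = 3.4099
Higher: delay to age 2 (3.4099).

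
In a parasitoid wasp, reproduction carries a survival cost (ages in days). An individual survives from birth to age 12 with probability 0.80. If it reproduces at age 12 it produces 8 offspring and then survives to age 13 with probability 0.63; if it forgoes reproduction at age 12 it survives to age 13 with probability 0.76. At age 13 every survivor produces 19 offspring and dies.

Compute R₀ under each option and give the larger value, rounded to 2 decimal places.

breed at age 12: R₀ = 0.80 × (8 + 0.63 × 19) = 0.80 × 19.9700 = 15.9760
delay to age 13: R₀ = 0.80 × (0.76 × 19) = 0.80 × 14.4400 = 11.5520
Higher: breed at age 12 (15.9760).

15.98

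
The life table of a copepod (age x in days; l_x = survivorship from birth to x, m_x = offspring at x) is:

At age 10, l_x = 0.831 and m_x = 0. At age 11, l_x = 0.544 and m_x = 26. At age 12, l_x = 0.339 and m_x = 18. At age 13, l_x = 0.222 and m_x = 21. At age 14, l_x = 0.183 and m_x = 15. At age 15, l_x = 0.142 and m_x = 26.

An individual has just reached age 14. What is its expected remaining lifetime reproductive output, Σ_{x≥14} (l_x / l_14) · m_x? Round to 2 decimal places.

35.17

l_14 = 0.183. Conditional survival from age 14 to x is l_x / l_14.
  x=14: (0.183/0.183) × 15 = 15.0000
  x=15: (0.142/0.183) × 26 = 20.1749
Sum = 15.0000 + 20.1749 = 35.1749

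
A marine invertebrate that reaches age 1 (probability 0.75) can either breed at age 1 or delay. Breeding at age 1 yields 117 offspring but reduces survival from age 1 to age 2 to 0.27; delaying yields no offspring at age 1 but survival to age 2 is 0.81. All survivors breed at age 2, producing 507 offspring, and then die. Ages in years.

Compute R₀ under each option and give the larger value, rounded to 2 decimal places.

breed at age 1: R₀ = 0.75 × (117 + 0.27 × 507) = 0.75 × 253.8900 = 190.4175
delay to age 2: R₀ = 0.75 × (0.81 × 507) = 0.75 × 410.6700 = 308.0025
Higher: delay to age 2 (308.0025).

308.00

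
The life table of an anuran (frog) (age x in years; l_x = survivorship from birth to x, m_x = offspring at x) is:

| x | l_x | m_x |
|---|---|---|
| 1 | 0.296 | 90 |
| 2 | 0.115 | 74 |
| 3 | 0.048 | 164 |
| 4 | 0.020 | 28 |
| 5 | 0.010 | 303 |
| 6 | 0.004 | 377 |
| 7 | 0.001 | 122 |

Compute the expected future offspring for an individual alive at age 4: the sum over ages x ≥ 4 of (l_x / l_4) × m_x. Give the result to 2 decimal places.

261.00

l_4 = 0.020. Conditional survival from age 4 to x is l_x / l_4.
  x=4: (0.020/0.020) × 28 = 28.0000
  x=5: (0.010/0.020) × 303 = 151.5000
  x=6: (0.004/0.020) × 377 = 75.4000
  x=7: (0.001/0.020) × 122 = 6.1000
Sum = 28.0000 + 151.5000 + 75.4000 + 6.1000 = 261.0000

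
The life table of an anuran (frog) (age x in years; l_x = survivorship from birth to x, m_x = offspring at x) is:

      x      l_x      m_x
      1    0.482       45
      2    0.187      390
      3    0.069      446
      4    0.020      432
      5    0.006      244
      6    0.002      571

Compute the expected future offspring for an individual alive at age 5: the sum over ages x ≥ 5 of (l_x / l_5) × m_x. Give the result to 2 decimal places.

l_5 = 0.006. Conditional survival from age 5 to x is l_x / l_5.
  x=5: (0.006/0.006) × 244 = 244.0000
  x=6: (0.002/0.006) × 571 = 190.3333
Sum = 244.0000 + 190.3333 = 434.3333

434.33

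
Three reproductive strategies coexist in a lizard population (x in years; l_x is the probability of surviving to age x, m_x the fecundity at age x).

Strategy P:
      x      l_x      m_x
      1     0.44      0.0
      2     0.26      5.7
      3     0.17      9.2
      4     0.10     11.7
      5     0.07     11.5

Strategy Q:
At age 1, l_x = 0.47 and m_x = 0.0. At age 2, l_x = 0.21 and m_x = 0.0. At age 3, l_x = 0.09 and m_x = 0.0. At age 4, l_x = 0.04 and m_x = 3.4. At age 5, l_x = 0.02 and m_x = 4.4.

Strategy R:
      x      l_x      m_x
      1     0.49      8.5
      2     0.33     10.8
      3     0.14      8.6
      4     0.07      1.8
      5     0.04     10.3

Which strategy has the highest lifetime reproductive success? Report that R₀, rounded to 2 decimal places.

9.47

Strategy P: R₀ = 0.44×0.0 + 0.26×5.7 + 0.17×9.2 + 0.10×11.7 + 0.07×11.5 = 5.0210
Strategy Q: R₀ = 0.47×0.0 + 0.21×0.0 + 0.09×0.0 + 0.04×3.4 + 0.02×4.4 = 0.2240
Strategy R: R₀ = 0.49×8.5 + 0.33×10.8 + 0.14×8.6 + 0.07×1.8 + 0.04×10.3 = 9.4710
Highest R₀: strategy R with 9.4710.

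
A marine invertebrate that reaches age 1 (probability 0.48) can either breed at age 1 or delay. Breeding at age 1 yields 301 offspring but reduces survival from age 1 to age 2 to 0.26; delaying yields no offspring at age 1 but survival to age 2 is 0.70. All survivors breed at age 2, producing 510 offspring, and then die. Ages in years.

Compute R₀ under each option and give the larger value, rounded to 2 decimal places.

208.13

breed at age 1: R₀ = 0.48 × (301 + 0.26 × 510) = 0.48 × 433.6000 = 208.1280
delay to age 2: R₀ = 0.48 × (0.70 × 510) = 0.48 × 357.0000 = 171.3600
Higher: breed at age 1 (208.1280).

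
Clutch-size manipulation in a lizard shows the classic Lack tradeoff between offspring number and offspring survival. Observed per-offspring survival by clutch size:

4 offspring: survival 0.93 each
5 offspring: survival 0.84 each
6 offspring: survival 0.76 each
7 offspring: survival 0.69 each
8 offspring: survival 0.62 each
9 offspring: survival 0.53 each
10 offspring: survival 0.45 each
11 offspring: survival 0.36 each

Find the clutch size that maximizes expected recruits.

8

Expected recruits = c × s(c):
  c=4: 4 × 0.93 = 3.720
  c=5: 5 × 0.84 = 4.200
  c=6: 6 × 0.76 = 4.560
  c=7: 7 × 0.69 = 4.830
  c=8: 8 × 0.62 = 4.960
  c=9: 9 × 0.53 = 4.770
  c=10: 10 × 0.45 = 4.500
  c=11: 11 × 0.36 = 3.960
Maximum at c = 8 (4.960 recruits).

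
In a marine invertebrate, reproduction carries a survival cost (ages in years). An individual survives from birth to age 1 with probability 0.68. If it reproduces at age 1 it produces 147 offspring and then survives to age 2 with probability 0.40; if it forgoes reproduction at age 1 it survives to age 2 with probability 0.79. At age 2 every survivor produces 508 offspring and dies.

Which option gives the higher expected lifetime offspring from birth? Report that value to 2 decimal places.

breed at age 1: R₀ = 0.68 × (147 + 0.40 × 508) = 0.68 × 350.2000 = 238.1360
delay to age 2: R₀ = 0.68 × (0.79 × 508) = 0.68 × 401.3200 = 272.8976
Higher: delay to age 2 (272.8976).

272.90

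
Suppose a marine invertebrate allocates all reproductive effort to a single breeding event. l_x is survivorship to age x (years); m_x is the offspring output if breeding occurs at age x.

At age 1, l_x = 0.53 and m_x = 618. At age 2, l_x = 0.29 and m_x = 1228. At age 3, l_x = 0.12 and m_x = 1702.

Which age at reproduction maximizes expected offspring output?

Expected offspring if breeding at age x = l_x × m_x:
  age 1: 0.53 × 618 = 327.540
  age 2: 0.29 × 1228 = 356.120
  age 3: 0.12 × 1702 = 204.240
Maximum at age 2 (356.120).

2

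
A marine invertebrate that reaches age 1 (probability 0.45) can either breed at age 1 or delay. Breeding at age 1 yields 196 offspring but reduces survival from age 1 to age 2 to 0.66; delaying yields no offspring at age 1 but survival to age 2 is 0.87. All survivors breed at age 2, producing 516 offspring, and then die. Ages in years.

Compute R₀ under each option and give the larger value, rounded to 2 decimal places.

breed at age 1: R₀ = 0.45 × (196 + 0.66 × 516) = 0.45 × 536.5600 = 241.4520
delay to age 2: R₀ = 0.45 × (0.87 × 516) = 0.45 × 448.9200 = 202.0140
Higher: breed at age 1 (241.4520).

241.45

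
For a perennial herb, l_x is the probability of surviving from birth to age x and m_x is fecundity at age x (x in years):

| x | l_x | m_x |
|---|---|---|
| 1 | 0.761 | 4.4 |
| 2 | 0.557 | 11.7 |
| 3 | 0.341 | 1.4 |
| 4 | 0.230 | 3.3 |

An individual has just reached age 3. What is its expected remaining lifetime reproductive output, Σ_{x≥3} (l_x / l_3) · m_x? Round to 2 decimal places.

3.63

l_3 = 0.341. Conditional survival from age 3 to x is l_x / l_3.
  x=3: (0.341/0.341) × 1.4 = 1.4000
  x=4: (0.230/0.341) × 3.3 = 2.2258
Sum = 1.4000 + 2.2258 = 3.6258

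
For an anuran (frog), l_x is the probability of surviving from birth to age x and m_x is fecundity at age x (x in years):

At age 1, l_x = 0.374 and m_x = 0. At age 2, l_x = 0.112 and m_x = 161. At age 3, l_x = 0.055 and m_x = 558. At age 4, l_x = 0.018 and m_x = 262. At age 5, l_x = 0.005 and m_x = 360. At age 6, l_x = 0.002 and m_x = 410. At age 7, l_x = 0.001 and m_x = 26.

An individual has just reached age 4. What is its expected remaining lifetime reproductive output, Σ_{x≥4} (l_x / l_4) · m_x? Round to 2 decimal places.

409.00

l_4 = 0.018. Conditional survival from age 4 to x is l_x / l_4.
  x=4: (0.018/0.018) × 262 = 262.0000
  x=5: (0.005/0.018) × 360 = 100.0000
  x=6: (0.002/0.018) × 410 = 45.5556
  x=7: (0.001/0.018) × 26 = 1.4444
Sum = 262.0000 + 100.0000 + 45.5556 + 1.4444 = 409.0000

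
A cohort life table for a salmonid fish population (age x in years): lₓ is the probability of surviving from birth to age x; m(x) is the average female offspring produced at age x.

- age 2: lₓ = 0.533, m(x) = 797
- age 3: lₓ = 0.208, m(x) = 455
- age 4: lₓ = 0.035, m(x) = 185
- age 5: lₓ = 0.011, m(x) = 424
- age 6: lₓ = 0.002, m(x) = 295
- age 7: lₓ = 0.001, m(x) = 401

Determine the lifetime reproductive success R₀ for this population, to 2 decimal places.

531.57

R₀ = Σ lₓ m(x):
  age 2: 0.533 × 797 = 424.8010
  age 3: 0.208 × 455 = 94.6400
  age 4: 0.035 × 185 = 6.4750
  age 5: 0.011 × 424 = 4.6640
  age 6: 0.002 × 295 = 0.5900
  age 7: 0.001 × 401 = 0.4010
R₀ = 424.8010 + 94.6400 + 6.4750 + 4.6640 + 0.5900 + 0.4010 = 531.5710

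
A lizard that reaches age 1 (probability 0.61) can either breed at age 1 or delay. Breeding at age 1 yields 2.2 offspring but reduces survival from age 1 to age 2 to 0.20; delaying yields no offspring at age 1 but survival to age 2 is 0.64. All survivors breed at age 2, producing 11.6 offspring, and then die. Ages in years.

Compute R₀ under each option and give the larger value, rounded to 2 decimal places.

breed at age 1: R₀ = 0.61 × (2.2 + 0.20 × 11.6) = 0.61 × 4.5200 = 2.7572
delay to age 2: R₀ = 0.61 × (0.64 × 11.6) = 0.61 × 7.4240 = 4.5286
Higher: delay to age 2 (4.5286).

4.53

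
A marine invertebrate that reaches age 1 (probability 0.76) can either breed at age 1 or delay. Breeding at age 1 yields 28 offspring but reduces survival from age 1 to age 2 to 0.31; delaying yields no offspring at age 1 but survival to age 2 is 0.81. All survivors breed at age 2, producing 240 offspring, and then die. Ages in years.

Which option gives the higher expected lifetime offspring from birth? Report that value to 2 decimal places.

breed at age 1: R₀ = 0.76 × (28 + 0.31 × 240) = 0.76 × 102.4000 = 77.8240
delay to age 2: R₀ = 0.76 × (0.81 × 240) = 0.76 × 194.4000 = 147.7440
Higher: delay to age 2 (147.7440).

147.74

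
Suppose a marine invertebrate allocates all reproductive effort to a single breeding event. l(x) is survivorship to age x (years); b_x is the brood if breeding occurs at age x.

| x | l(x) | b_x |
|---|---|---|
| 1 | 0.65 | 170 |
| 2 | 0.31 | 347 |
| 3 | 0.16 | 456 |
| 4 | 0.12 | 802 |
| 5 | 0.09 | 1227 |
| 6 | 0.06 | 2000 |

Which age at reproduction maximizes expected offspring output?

Expected offspring if breeding at age x = l(x) × b_x:
  age 1: 0.65 × 170 = 110.500
  age 2: 0.31 × 347 = 107.570
  age 3: 0.16 × 456 = 72.960
  age 4: 0.12 × 802 = 96.240
  age 5: 0.09 × 1227 = 110.430
  age 6: 0.06 × 2000 = 120.000
Maximum at age 6 (120.000).

6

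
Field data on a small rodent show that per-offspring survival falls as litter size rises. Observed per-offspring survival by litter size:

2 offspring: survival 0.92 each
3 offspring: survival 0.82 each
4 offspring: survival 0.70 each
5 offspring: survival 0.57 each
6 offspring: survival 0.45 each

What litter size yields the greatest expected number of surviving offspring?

Expected surviving offspring = c × s(c):
  c=2: 2 × 0.92 = 1.840
  c=3: 3 × 0.82 = 2.460
  c=4: 4 × 0.70 = 2.800
  c=5: 5 × 0.57 = 2.850
  c=6: 6 × 0.45 = 2.700
Maximum at c = 5 (2.850 surviving offspring).

5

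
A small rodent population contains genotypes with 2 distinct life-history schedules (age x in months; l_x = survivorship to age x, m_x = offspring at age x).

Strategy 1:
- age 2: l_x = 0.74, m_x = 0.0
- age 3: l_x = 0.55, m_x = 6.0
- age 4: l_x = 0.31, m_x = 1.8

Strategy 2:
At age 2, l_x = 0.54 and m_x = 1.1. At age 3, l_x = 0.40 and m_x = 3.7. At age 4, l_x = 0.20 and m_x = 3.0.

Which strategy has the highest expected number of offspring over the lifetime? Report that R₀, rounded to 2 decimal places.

3.86

Strategy 1: R₀ = 0.74×0.0 + 0.55×6.0 + 0.31×1.8 = 3.8580
Strategy 2: R₀ = 0.54×1.1 + 0.40×3.7 + 0.20×3.0 = 2.6740
Highest R₀: strategy 1 with 3.8580.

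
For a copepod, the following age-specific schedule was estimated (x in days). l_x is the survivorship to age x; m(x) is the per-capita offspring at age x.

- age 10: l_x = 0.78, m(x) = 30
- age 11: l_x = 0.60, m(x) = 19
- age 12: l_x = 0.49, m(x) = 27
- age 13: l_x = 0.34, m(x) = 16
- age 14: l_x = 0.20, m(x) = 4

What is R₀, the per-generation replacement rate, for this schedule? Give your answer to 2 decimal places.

54.27

R₀ = Σ l_x m(x):
  age 10: 0.78 × 30 = 23.4000
  age 11: 0.60 × 19 = 11.4000
  age 12: 0.49 × 27 = 13.2300
  age 13: 0.34 × 16 = 5.4400
  age 14: 0.20 × 4 = 0.8000
R₀ = 23.4000 + 11.4000 + 13.2300 + 5.4400 + 0.8000 = 54.2700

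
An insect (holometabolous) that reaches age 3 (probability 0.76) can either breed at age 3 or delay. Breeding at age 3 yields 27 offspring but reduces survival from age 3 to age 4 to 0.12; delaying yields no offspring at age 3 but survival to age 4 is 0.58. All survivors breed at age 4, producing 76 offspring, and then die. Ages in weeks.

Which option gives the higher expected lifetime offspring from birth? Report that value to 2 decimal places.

breed at age 3: R₀ = 0.76 × (27 + 0.12 × 76) = 0.76 × 36.1200 = 27.4512
delay to age 4: R₀ = 0.76 × (0.58 × 76) = 0.76 × 44.0800 = 33.5008
Higher: delay to age 4 (33.5008).

33.50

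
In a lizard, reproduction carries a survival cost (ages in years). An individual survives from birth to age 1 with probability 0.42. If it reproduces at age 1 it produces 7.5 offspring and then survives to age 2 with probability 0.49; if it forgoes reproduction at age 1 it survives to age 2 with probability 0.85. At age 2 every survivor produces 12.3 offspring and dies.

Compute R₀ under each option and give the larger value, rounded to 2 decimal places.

5.68

breed at age 1: R₀ = 0.42 × (7.5 + 0.49 × 12.3) = 0.42 × 13.5270 = 5.6813
delay to age 2: R₀ = 0.42 × (0.85 × 12.3) = 0.42 × 10.4550 = 4.3911
Higher: breed at age 1 (5.6813).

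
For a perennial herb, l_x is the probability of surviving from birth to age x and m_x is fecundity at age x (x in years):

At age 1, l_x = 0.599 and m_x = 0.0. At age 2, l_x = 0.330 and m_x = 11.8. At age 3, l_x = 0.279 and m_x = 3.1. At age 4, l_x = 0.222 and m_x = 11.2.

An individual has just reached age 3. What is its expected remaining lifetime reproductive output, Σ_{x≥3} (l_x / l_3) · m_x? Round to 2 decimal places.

12.01

l_3 = 0.279. Conditional survival from age 3 to x is l_x / l_3.
  x=3: (0.279/0.279) × 3.1 = 3.1000
  x=4: (0.222/0.279) × 11.2 = 8.9118
Sum = 3.1000 + 8.9118 = 12.0118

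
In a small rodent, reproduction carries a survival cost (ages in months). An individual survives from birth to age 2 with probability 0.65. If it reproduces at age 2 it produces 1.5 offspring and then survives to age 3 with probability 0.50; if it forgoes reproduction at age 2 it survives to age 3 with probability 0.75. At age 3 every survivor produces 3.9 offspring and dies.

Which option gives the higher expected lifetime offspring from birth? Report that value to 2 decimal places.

2.24

breed at age 2: R₀ = 0.65 × (1.5 + 0.50 × 3.9) = 0.65 × 3.4500 = 2.2425
delay to age 3: R₀ = 0.65 × (0.75 × 3.9) = 0.65 × 2.9250 = 1.9012
Higher: breed at age 2 (2.2425).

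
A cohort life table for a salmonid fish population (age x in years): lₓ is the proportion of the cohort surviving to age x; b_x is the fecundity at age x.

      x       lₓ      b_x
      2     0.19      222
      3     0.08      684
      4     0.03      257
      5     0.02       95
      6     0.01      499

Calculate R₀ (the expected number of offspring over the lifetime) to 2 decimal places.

111.50

R₀ = Σ lₓ b_x:
  age 2: 0.19 × 222 = 42.1800
  age 3: 0.08 × 684 = 54.7200
  age 4: 0.03 × 257 = 7.7100
  age 5: 0.02 × 95 = 1.9000
  age 6: 0.01 × 499 = 4.9900
R₀ = 42.1800 + 54.7200 + 7.7100 + 1.9000 + 4.9900 = 111.5000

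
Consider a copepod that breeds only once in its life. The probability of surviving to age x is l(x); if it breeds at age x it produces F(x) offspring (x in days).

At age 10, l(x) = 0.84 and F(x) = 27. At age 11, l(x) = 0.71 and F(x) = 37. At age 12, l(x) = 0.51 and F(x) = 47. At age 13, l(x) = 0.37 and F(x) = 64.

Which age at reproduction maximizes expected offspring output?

Expected offspring if breeding at age x = l(x) × F(x):
  age 10: 0.84 × 27 = 22.680
  age 11: 0.71 × 37 = 26.270
  age 12: 0.51 × 47 = 23.970
  age 13: 0.37 × 64 = 23.680
Maximum at age 11 (26.270).

11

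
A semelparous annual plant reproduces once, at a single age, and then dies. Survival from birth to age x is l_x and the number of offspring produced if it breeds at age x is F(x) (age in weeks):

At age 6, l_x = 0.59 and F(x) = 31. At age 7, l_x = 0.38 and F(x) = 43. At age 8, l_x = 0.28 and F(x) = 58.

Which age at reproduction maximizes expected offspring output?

6

Expected offspring if breeding at age x = l_x × F(x):
  age 6: 0.59 × 31 = 18.290
  age 7: 0.38 × 43 = 16.340
  age 8: 0.28 × 58 = 16.240
Maximum at age 6 (18.290).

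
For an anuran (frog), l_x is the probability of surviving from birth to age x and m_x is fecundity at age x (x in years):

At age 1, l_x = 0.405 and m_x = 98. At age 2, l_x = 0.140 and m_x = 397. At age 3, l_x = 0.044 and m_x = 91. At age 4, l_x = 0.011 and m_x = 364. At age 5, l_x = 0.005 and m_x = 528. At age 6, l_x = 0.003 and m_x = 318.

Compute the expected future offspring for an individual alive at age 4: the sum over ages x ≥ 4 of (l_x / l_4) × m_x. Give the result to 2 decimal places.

l_4 = 0.011. Conditional survival from age 4 to x is l_x / l_4.
  x=4: (0.011/0.011) × 364 = 364.0000
  x=5: (0.005/0.011) × 528 = 240.0000
  x=6: (0.003/0.011) × 318 = 86.7273
Sum = 364.0000 + 240.0000 + 86.7273 = 690.7273

690.73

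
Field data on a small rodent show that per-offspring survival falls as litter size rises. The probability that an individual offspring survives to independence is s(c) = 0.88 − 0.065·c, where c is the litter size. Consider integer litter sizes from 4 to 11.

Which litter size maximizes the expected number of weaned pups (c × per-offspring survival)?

Expected weaned pups = c × s(c):
  c=4: 4 × 0.620 = 2.480
  c=5: 5 × 0.555 = 2.775
  c=6: 6 × 0.490 = 2.940
  c=7: 7 × 0.425 = 2.975
  c=8: 8 × 0.360 = 2.880
  c=9: 9 × 0.295 = 2.655
  c=10: 10 × 0.230 = 2.300
  c=11: 11 × 0.165 = 1.815
Maximum at c = 7 (2.975 weaned pups).

7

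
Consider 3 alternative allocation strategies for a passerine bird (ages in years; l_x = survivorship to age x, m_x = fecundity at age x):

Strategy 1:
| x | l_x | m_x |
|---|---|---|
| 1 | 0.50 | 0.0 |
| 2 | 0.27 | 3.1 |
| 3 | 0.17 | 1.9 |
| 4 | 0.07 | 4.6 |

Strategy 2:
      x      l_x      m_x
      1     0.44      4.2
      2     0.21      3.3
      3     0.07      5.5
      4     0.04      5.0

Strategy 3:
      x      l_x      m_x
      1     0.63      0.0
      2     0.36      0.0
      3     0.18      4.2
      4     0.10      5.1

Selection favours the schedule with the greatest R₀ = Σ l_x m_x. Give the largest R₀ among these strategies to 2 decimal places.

3.13

Strategy 1: R₀ = 0.50×0.0 + 0.27×3.1 + 0.17×1.9 + 0.07×4.6 = 1.4820
Strategy 2: R₀ = 0.44×4.2 + 0.21×3.3 + 0.07×5.5 + 0.04×5.0 = 3.1260
Strategy 3: R₀ = 0.63×0.0 + 0.36×0.0 + 0.18×4.2 + 0.10×5.1 = 1.2660
Highest R₀: strategy 2 with 3.1260.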